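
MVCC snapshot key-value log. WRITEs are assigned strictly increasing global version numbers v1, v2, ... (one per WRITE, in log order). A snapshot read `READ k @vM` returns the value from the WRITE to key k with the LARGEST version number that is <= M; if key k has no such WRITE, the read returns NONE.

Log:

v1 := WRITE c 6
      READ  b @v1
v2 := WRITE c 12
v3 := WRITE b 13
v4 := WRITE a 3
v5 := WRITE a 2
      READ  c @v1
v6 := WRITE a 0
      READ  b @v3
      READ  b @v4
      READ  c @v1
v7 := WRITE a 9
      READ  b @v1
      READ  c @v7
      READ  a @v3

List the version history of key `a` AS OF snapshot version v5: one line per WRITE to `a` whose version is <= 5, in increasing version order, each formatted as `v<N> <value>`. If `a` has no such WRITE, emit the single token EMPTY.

Scan writes for key=a with version <= 5:
  v1 WRITE c 6 -> skip
  v2 WRITE c 12 -> skip
  v3 WRITE b 13 -> skip
  v4 WRITE a 3 -> keep
  v5 WRITE a 2 -> keep
  v6 WRITE a 0 -> drop (> snap)
  v7 WRITE a 9 -> drop (> snap)
Collected: [(4, 3), (5, 2)]

Answer: v4 3
v5 2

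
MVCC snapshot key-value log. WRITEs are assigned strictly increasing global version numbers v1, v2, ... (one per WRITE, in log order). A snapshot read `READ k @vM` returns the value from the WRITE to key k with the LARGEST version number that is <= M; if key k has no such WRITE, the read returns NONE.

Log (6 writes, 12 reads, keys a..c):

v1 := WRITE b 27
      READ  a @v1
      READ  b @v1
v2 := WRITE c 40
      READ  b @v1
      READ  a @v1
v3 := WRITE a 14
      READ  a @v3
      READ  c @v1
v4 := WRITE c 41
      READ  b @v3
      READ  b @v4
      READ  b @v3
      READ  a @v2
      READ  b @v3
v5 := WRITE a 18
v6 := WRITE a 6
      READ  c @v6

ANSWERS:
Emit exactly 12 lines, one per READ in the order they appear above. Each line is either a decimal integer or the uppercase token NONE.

v1: WRITE b=27  (b history now [(1, 27)])
READ a @v1: history=[] -> no version <= 1 -> NONE
READ b @v1: history=[(1, 27)] -> pick v1 -> 27
v2: WRITE c=40  (c history now [(2, 40)])
READ b @v1: history=[(1, 27)] -> pick v1 -> 27
READ a @v1: history=[] -> no version <= 1 -> NONE
v3: WRITE a=14  (a history now [(3, 14)])
READ a @v3: history=[(3, 14)] -> pick v3 -> 14
READ c @v1: history=[(2, 40)] -> no version <= 1 -> NONE
v4: WRITE c=41  (c history now [(2, 40), (4, 41)])
READ b @v3: history=[(1, 27)] -> pick v1 -> 27
READ b @v4: history=[(1, 27)] -> pick v1 -> 27
READ b @v3: history=[(1, 27)] -> pick v1 -> 27
READ a @v2: history=[(3, 14)] -> no version <= 2 -> NONE
READ b @v3: history=[(1, 27)] -> pick v1 -> 27
v5: WRITE a=18  (a history now [(3, 14), (5, 18)])
v6: WRITE a=6  (a history now [(3, 14), (5, 18), (6, 6)])
READ c @v6: history=[(2, 40), (4, 41)] -> pick v4 -> 41

Answer: NONE
27
27
NONE
14
NONE
27
27
27
NONE
27
41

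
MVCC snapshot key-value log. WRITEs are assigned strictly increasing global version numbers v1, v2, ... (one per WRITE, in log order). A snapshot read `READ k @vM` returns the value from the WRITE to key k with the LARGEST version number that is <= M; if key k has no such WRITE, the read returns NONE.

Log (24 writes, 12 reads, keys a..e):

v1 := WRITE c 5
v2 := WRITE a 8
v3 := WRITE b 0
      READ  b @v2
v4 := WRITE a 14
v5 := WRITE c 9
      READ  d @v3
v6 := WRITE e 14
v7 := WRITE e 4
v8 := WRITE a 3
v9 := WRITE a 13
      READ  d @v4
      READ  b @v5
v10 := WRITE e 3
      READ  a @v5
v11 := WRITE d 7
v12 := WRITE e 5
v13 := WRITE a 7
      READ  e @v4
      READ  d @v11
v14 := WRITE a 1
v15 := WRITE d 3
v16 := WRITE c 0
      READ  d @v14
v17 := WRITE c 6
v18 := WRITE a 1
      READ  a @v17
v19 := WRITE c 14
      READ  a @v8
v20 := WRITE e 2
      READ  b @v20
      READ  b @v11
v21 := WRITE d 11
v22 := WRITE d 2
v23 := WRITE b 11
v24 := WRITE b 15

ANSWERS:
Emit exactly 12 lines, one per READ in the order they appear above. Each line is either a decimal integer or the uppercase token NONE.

v1: WRITE c=5  (c history now [(1, 5)])
v2: WRITE a=8  (a history now [(2, 8)])
v3: WRITE b=0  (b history now [(3, 0)])
READ b @v2: history=[(3, 0)] -> no version <= 2 -> NONE
v4: WRITE a=14  (a history now [(2, 8), (4, 14)])
v5: WRITE c=9  (c history now [(1, 5), (5, 9)])
READ d @v3: history=[] -> no version <= 3 -> NONE
v6: WRITE e=14  (e history now [(6, 14)])
v7: WRITE e=4  (e history now [(6, 14), (7, 4)])
v8: WRITE a=3  (a history now [(2, 8), (4, 14), (8, 3)])
v9: WRITE a=13  (a history now [(2, 8), (4, 14), (8, 3), (9, 13)])
READ d @v4: history=[] -> no version <= 4 -> NONE
READ b @v5: history=[(3, 0)] -> pick v3 -> 0
v10: WRITE e=3  (e history now [(6, 14), (7, 4), (10, 3)])
READ a @v5: history=[(2, 8), (4, 14), (8, 3), (9, 13)] -> pick v4 -> 14
v11: WRITE d=7  (d history now [(11, 7)])
v12: WRITE e=5  (e history now [(6, 14), (7, 4), (10, 3), (12, 5)])
v13: WRITE a=7  (a history now [(2, 8), (4, 14), (8, 3), (9, 13), (13, 7)])
READ e @v4: history=[(6, 14), (7, 4), (10, 3), (12, 5)] -> no version <= 4 -> NONE
READ d @v11: history=[(11, 7)] -> pick v11 -> 7
v14: WRITE a=1  (a history now [(2, 8), (4, 14), (8, 3), (9, 13), (13, 7), (14, 1)])
v15: WRITE d=3  (d history now [(11, 7), (15, 3)])
v16: WRITE c=0  (c history now [(1, 5), (5, 9), (16, 0)])
READ d @v14: history=[(11, 7), (15, 3)] -> pick v11 -> 7
v17: WRITE c=6  (c history now [(1, 5), (5, 9), (16, 0), (17, 6)])
v18: WRITE a=1  (a history now [(2, 8), (4, 14), (8, 3), (9, 13), (13, 7), (14, 1), (18, 1)])
READ a @v17: history=[(2, 8), (4, 14), (8, 3), (9, 13), (13, 7), (14, 1), (18, 1)] -> pick v14 -> 1
v19: WRITE c=14  (c history now [(1, 5), (5, 9), (16, 0), (17, 6), (19, 14)])
READ a @v8: history=[(2, 8), (4, 14), (8, 3), (9, 13), (13, 7), (14, 1), (18, 1)] -> pick v8 -> 3
v20: WRITE e=2  (e history now [(6, 14), (7, 4), (10, 3), (12, 5), (20, 2)])
READ b @v20: history=[(3, 0)] -> pick v3 -> 0
READ b @v11: history=[(3, 0)] -> pick v3 -> 0
v21: WRITE d=11  (d history now [(11, 7), (15, 3), (21, 11)])
v22: WRITE d=2  (d history now [(11, 7), (15, 3), (21, 11), (22, 2)])
v23: WRITE b=11  (b history now [(3, 0), (23, 11)])
v24: WRITE b=15  (b history now [(3, 0), (23, 11), (24, 15)])

Answer: NONE
NONE
NONE
0
14
NONE
7
7
1
3
0
0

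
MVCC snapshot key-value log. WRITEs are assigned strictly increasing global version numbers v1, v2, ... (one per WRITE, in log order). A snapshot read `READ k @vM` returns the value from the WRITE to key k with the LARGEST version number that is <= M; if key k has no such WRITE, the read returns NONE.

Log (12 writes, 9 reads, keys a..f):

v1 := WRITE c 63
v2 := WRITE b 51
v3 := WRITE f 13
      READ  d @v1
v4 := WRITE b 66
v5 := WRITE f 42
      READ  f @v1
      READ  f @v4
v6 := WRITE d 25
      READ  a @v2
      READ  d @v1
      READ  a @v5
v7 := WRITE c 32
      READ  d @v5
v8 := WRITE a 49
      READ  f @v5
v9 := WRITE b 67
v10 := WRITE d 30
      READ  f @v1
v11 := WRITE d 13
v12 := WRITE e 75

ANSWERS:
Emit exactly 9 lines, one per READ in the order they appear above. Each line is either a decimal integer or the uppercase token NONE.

Answer: NONE
NONE
13
NONE
NONE
NONE
NONE
42
NONE

Derivation:
v1: WRITE c=63  (c history now [(1, 63)])
v2: WRITE b=51  (b history now [(2, 51)])
v3: WRITE f=13  (f history now [(3, 13)])
READ d @v1: history=[] -> no version <= 1 -> NONE
v4: WRITE b=66  (b history now [(2, 51), (4, 66)])
v5: WRITE f=42  (f history now [(3, 13), (5, 42)])
READ f @v1: history=[(3, 13), (5, 42)] -> no version <= 1 -> NONE
READ f @v4: history=[(3, 13), (5, 42)] -> pick v3 -> 13
v6: WRITE d=25  (d history now [(6, 25)])
READ a @v2: history=[] -> no version <= 2 -> NONE
READ d @v1: history=[(6, 25)] -> no version <= 1 -> NONE
READ a @v5: history=[] -> no version <= 5 -> NONE
v7: WRITE c=32  (c history now [(1, 63), (7, 32)])
READ d @v5: history=[(6, 25)] -> no version <= 5 -> NONE
v8: WRITE a=49  (a history now [(8, 49)])
READ f @v5: history=[(3, 13), (5, 42)] -> pick v5 -> 42
v9: WRITE b=67  (b history now [(2, 51), (4, 66), (9, 67)])
v10: WRITE d=30  (d history now [(6, 25), (10, 30)])
READ f @v1: history=[(3, 13), (5, 42)] -> no version <= 1 -> NONE
v11: WRITE d=13  (d history now [(6, 25), (10, 30), (11, 13)])
v12: WRITE e=75  (e history now [(12, 75)])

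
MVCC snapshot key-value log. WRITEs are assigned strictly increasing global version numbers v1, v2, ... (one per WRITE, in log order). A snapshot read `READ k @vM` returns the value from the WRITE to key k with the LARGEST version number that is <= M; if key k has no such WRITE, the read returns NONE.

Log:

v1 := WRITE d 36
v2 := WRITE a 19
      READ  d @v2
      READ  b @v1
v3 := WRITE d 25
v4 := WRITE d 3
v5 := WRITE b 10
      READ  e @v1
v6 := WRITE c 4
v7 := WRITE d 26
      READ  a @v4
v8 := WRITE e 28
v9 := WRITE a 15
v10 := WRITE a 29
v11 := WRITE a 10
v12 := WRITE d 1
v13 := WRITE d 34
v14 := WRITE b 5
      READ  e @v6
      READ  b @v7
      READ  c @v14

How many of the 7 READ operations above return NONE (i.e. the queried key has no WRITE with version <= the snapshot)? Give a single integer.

Answer: 3

Derivation:
v1: WRITE d=36  (d history now [(1, 36)])
v2: WRITE a=19  (a history now [(2, 19)])
READ d @v2: history=[(1, 36)] -> pick v1 -> 36
READ b @v1: history=[] -> no version <= 1 -> NONE
v3: WRITE d=25  (d history now [(1, 36), (3, 25)])
v4: WRITE d=3  (d history now [(1, 36), (3, 25), (4, 3)])
v5: WRITE b=10  (b history now [(5, 10)])
READ e @v1: history=[] -> no version <= 1 -> NONE
v6: WRITE c=4  (c history now [(6, 4)])
v7: WRITE d=26  (d history now [(1, 36), (3, 25), (4, 3), (7, 26)])
READ a @v4: history=[(2, 19)] -> pick v2 -> 19
v8: WRITE e=28  (e history now [(8, 28)])
v9: WRITE a=15  (a history now [(2, 19), (9, 15)])
v10: WRITE a=29  (a history now [(2, 19), (9, 15), (10, 29)])
v11: WRITE a=10  (a history now [(2, 19), (9, 15), (10, 29), (11, 10)])
v12: WRITE d=1  (d history now [(1, 36), (3, 25), (4, 3), (7, 26), (12, 1)])
v13: WRITE d=34  (d history now [(1, 36), (3, 25), (4, 3), (7, 26), (12, 1), (13, 34)])
v14: WRITE b=5  (b history now [(5, 10), (14, 5)])
READ e @v6: history=[(8, 28)] -> no version <= 6 -> NONE
READ b @v7: history=[(5, 10), (14, 5)] -> pick v5 -> 10
READ c @v14: history=[(6, 4)] -> pick v6 -> 4
Read results in order: ['36', 'NONE', 'NONE', '19', 'NONE', '10', '4']
NONE count = 3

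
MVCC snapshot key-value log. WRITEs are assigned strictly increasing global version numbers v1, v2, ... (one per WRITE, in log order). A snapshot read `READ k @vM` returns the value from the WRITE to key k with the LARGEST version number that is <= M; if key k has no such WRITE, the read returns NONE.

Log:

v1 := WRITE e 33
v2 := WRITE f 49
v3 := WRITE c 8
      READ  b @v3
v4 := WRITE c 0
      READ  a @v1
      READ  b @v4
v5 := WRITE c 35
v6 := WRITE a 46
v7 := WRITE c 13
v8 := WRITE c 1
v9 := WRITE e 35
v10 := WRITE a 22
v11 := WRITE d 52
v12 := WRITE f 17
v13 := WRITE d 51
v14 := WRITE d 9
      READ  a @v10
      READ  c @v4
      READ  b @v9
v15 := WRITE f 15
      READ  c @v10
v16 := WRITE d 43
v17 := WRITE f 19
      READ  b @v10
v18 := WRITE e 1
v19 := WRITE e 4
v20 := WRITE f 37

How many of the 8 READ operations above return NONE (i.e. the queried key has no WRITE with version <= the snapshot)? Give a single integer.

Answer: 5

Derivation:
v1: WRITE e=33  (e history now [(1, 33)])
v2: WRITE f=49  (f history now [(2, 49)])
v3: WRITE c=8  (c history now [(3, 8)])
READ b @v3: history=[] -> no version <= 3 -> NONE
v4: WRITE c=0  (c history now [(3, 8), (4, 0)])
READ a @v1: history=[] -> no version <= 1 -> NONE
READ b @v4: history=[] -> no version <= 4 -> NONE
v5: WRITE c=35  (c history now [(3, 8), (4, 0), (5, 35)])
v6: WRITE a=46  (a history now [(6, 46)])
v7: WRITE c=13  (c history now [(3, 8), (4, 0), (5, 35), (7, 13)])
v8: WRITE c=1  (c history now [(3, 8), (4, 0), (5, 35), (7, 13), (8, 1)])
v9: WRITE e=35  (e history now [(1, 33), (9, 35)])
v10: WRITE a=22  (a history now [(6, 46), (10, 22)])
v11: WRITE d=52  (d history now [(11, 52)])
v12: WRITE f=17  (f history now [(2, 49), (12, 17)])
v13: WRITE d=51  (d history now [(11, 52), (13, 51)])
v14: WRITE d=9  (d history now [(11, 52), (13, 51), (14, 9)])
READ a @v10: history=[(6, 46), (10, 22)] -> pick v10 -> 22
READ c @v4: history=[(3, 8), (4, 0), (5, 35), (7, 13), (8, 1)] -> pick v4 -> 0
READ b @v9: history=[] -> no version <= 9 -> NONE
v15: WRITE f=15  (f history now [(2, 49), (12, 17), (15, 15)])
READ c @v10: history=[(3, 8), (4, 0), (5, 35), (7, 13), (8, 1)] -> pick v8 -> 1
v16: WRITE d=43  (d history now [(11, 52), (13, 51), (14, 9), (16, 43)])
v17: WRITE f=19  (f history now [(2, 49), (12, 17), (15, 15), (17, 19)])
READ b @v10: history=[] -> no version <= 10 -> NONE
v18: WRITE e=1  (e history now [(1, 33), (9, 35), (18, 1)])
v19: WRITE e=4  (e history now [(1, 33), (9, 35), (18, 1), (19, 4)])
v20: WRITE f=37  (f history now [(2, 49), (12, 17), (15, 15), (17, 19), (20, 37)])
Read results in order: ['NONE', 'NONE', 'NONE', '22', '0', 'NONE', '1', 'NONE']
NONE count = 5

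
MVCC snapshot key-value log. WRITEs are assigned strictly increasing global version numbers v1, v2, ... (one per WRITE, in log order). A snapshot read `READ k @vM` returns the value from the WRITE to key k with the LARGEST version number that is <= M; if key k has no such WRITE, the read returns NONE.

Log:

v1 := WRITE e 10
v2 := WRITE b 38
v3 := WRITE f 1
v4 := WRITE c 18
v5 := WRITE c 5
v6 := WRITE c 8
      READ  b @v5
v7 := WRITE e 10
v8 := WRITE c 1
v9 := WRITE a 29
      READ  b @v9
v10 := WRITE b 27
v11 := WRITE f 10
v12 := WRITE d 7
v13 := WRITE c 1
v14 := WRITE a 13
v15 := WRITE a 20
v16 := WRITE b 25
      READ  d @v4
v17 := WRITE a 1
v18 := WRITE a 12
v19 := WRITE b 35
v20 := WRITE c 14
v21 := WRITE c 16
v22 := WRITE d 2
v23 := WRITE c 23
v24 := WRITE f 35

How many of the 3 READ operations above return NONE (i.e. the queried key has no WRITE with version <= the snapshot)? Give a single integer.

Answer: 1

Derivation:
v1: WRITE e=10  (e history now [(1, 10)])
v2: WRITE b=38  (b history now [(2, 38)])
v3: WRITE f=1  (f history now [(3, 1)])
v4: WRITE c=18  (c history now [(4, 18)])
v5: WRITE c=5  (c history now [(4, 18), (5, 5)])
v6: WRITE c=8  (c history now [(4, 18), (5, 5), (6, 8)])
READ b @v5: history=[(2, 38)] -> pick v2 -> 38
v7: WRITE e=10  (e history now [(1, 10), (7, 10)])
v8: WRITE c=1  (c history now [(4, 18), (5, 5), (6, 8), (8, 1)])
v9: WRITE a=29  (a history now [(9, 29)])
READ b @v9: history=[(2, 38)] -> pick v2 -> 38
v10: WRITE b=27  (b history now [(2, 38), (10, 27)])
v11: WRITE f=10  (f history now [(3, 1), (11, 10)])
v12: WRITE d=7  (d history now [(12, 7)])
v13: WRITE c=1  (c history now [(4, 18), (5, 5), (6, 8), (8, 1), (13, 1)])
v14: WRITE a=13  (a history now [(9, 29), (14, 13)])
v15: WRITE a=20  (a history now [(9, 29), (14, 13), (15, 20)])
v16: WRITE b=25  (b history now [(2, 38), (10, 27), (16, 25)])
READ d @v4: history=[(12, 7)] -> no version <= 4 -> NONE
v17: WRITE a=1  (a history now [(9, 29), (14, 13), (15, 20), (17, 1)])
v18: WRITE a=12  (a history now [(9, 29), (14, 13), (15, 20), (17, 1), (18, 12)])
v19: WRITE b=35  (b history now [(2, 38), (10, 27), (16, 25), (19, 35)])
v20: WRITE c=14  (c history now [(4, 18), (5, 5), (6, 8), (8, 1), (13, 1), (20, 14)])
v21: WRITE c=16  (c history now [(4, 18), (5, 5), (6, 8), (8, 1), (13, 1), (20, 14), (21, 16)])
v22: WRITE d=2  (d history now [(12, 7), (22, 2)])
v23: WRITE c=23  (c history now [(4, 18), (5, 5), (6, 8), (8, 1), (13, 1), (20, 14), (21, 16), (23, 23)])
v24: WRITE f=35  (f history now [(3, 1), (11, 10), (24, 35)])
Read results in order: ['38', '38', 'NONE']
NONE count = 1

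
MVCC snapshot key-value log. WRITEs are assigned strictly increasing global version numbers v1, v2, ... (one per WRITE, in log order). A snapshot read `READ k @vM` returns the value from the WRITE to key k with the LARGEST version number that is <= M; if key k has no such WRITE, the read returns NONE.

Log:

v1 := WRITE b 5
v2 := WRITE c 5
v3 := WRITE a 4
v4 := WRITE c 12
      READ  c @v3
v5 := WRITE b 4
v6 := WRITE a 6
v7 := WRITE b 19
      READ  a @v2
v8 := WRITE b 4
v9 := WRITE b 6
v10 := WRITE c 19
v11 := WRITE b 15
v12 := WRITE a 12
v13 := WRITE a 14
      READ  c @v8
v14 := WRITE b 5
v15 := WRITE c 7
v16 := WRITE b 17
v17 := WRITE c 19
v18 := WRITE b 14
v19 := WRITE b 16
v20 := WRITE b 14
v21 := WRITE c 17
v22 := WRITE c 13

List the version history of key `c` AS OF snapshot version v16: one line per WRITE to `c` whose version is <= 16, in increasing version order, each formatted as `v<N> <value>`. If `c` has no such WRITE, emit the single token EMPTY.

Scan writes for key=c with version <= 16:
  v1 WRITE b 5 -> skip
  v2 WRITE c 5 -> keep
  v3 WRITE a 4 -> skip
  v4 WRITE c 12 -> keep
  v5 WRITE b 4 -> skip
  v6 WRITE a 6 -> skip
  v7 WRITE b 19 -> skip
  v8 WRITE b 4 -> skip
  v9 WRITE b 6 -> skip
  v10 WRITE c 19 -> keep
  v11 WRITE b 15 -> skip
  v12 WRITE a 12 -> skip
  v13 WRITE a 14 -> skip
  v14 WRITE b 5 -> skip
  v15 WRITE c 7 -> keep
  v16 WRITE b 17 -> skip
  v17 WRITE c 19 -> drop (> snap)
  v18 WRITE b 14 -> skip
  v19 WRITE b 16 -> skip
  v20 WRITE b 14 -> skip
  v21 WRITE c 17 -> drop (> snap)
  v22 WRITE c 13 -> drop (> snap)
Collected: [(2, 5), (4, 12), (10, 19), (15, 7)]

Answer: v2 5
v4 12
v10 19
v15 7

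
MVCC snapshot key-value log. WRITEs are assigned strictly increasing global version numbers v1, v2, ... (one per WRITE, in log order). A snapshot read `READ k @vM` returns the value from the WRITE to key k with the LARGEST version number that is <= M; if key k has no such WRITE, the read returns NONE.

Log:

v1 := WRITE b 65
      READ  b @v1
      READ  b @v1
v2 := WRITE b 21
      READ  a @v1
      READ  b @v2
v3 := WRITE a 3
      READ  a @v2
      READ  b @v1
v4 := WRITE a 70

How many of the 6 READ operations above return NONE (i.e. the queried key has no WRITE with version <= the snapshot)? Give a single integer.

Answer: 2

Derivation:
v1: WRITE b=65  (b history now [(1, 65)])
READ b @v1: history=[(1, 65)] -> pick v1 -> 65
READ b @v1: history=[(1, 65)] -> pick v1 -> 65
v2: WRITE b=21  (b history now [(1, 65), (2, 21)])
READ a @v1: history=[] -> no version <= 1 -> NONE
READ b @v2: history=[(1, 65), (2, 21)] -> pick v2 -> 21
v3: WRITE a=3  (a history now [(3, 3)])
READ a @v2: history=[(3, 3)] -> no version <= 2 -> NONE
READ b @v1: history=[(1, 65), (2, 21)] -> pick v1 -> 65
v4: WRITE a=70  (a history now [(3, 3), (4, 70)])
Read results in order: ['65', '65', 'NONE', '21', 'NONE', '65']
NONE count = 2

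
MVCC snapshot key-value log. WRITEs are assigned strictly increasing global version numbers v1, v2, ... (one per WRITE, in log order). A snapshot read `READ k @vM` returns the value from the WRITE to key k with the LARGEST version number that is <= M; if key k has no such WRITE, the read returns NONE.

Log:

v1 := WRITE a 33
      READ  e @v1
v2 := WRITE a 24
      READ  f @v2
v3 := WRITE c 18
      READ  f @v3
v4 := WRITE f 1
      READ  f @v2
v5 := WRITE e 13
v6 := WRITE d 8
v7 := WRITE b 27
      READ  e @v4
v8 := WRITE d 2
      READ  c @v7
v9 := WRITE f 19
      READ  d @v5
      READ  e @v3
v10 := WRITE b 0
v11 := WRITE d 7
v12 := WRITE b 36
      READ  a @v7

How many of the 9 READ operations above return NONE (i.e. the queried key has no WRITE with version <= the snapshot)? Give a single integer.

v1: WRITE a=33  (a history now [(1, 33)])
READ e @v1: history=[] -> no version <= 1 -> NONE
v2: WRITE a=24  (a history now [(1, 33), (2, 24)])
READ f @v2: history=[] -> no version <= 2 -> NONE
v3: WRITE c=18  (c history now [(3, 18)])
READ f @v3: history=[] -> no version <= 3 -> NONE
v4: WRITE f=1  (f history now [(4, 1)])
READ f @v2: history=[(4, 1)] -> no version <= 2 -> NONE
v5: WRITE e=13  (e history now [(5, 13)])
v6: WRITE d=8  (d history now [(6, 8)])
v7: WRITE b=27  (b history now [(7, 27)])
READ e @v4: history=[(5, 13)] -> no version <= 4 -> NONE
v8: WRITE d=2  (d history now [(6, 8), (8, 2)])
READ c @v7: history=[(3, 18)] -> pick v3 -> 18
v9: WRITE f=19  (f history now [(4, 1), (9, 19)])
READ d @v5: history=[(6, 8), (8, 2)] -> no version <= 5 -> NONE
READ e @v3: history=[(5, 13)] -> no version <= 3 -> NONE
v10: WRITE b=0  (b history now [(7, 27), (10, 0)])
v11: WRITE d=7  (d history now [(6, 8), (8, 2), (11, 7)])
v12: WRITE b=36  (b history now [(7, 27), (10, 0), (12, 36)])
READ a @v7: history=[(1, 33), (2, 24)] -> pick v2 -> 24
Read results in order: ['NONE', 'NONE', 'NONE', 'NONE', 'NONE', '18', 'NONE', 'NONE', '24']
NONE count = 7

Answer: 7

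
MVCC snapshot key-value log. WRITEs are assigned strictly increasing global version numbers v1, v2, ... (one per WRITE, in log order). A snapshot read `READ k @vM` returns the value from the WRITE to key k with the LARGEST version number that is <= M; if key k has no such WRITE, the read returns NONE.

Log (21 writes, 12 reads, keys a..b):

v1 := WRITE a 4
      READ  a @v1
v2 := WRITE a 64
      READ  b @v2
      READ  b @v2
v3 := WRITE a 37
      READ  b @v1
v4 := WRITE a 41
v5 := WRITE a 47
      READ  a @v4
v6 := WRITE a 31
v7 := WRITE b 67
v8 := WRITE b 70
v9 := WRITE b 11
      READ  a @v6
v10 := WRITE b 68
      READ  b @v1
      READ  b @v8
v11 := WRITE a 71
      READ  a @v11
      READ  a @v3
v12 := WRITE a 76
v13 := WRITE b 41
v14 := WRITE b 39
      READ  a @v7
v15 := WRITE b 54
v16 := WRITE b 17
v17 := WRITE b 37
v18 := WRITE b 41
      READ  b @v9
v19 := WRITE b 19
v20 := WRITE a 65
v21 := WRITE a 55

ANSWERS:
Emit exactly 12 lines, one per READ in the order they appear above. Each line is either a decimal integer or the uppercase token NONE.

Answer: 4
NONE
NONE
NONE
41
31
NONE
70
71
37
31
11

Derivation:
v1: WRITE a=4  (a history now [(1, 4)])
READ a @v1: history=[(1, 4)] -> pick v1 -> 4
v2: WRITE a=64  (a history now [(1, 4), (2, 64)])
READ b @v2: history=[] -> no version <= 2 -> NONE
READ b @v2: history=[] -> no version <= 2 -> NONE
v3: WRITE a=37  (a history now [(1, 4), (2, 64), (3, 37)])
READ b @v1: history=[] -> no version <= 1 -> NONE
v4: WRITE a=41  (a history now [(1, 4), (2, 64), (3, 37), (4, 41)])
v5: WRITE a=47  (a history now [(1, 4), (2, 64), (3, 37), (4, 41), (5, 47)])
READ a @v4: history=[(1, 4), (2, 64), (3, 37), (4, 41), (5, 47)] -> pick v4 -> 41
v6: WRITE a=31  (a history now [(1, 4), (2, 64), (3, 37), (4, 41), (5, 47), (6, 31)])
v7: WRITE b=67  (b history now [(7, 67)])
v8: WRITE b=70  (b history now [(7, 67), (8, 70)])
v9: WRITE b=11  (b history now [(7, 67), (8, 70), (9, 11)])
READ a @v6: history=[(1, 4), (2, 64), (3, 37), (4, 41), (5, 47), (6, 31)] -> pick v6 -> 31
v10: WRITE b=68  (b history now [(7, 67), (8, 70), (9, 11), (10, 68)])
READ b @v1: history=[(7, 67), (8, 70), (9, 11), (10, 68)] -> no version <= 1 -> NONE
READ b @v8: history=[(7, 67), (8, 70), (9, 11), (10, 68)] -> pick v8 -> 70
v11: WRITE a=71  (a history now [(1, 4), (2, 64), (3, 37), (4, 41), (5, 47), (6, 31), (11, 71)])
READ a @v11: history=[(1, 4), (2, 64), (3, 37), (4, 41), (5, 47), (6, 31), (11, 71)] -> pick v11 -> 71
READ a @v3: history=[(1, 4), (2, 64), (3, 37), (4, 41), (5, 47), (6, 31), (11, 71)] -> pick v3 -> 37
v12: WRITE a=76  (a history now [(1, 4), (2, 64), (3, 37), (4, 41), (5, 47), (6, 31), (11, 71), (12, 76)])
v13: WRITE b=41  (b history now [(7, 67), (8, 70), (9, 11), (10, 68), (13, 41)])
v14: WRITE b=39  (b history now [(7, 67), (8, 70), (9, 11), (10, 68), (13, 41), (14, 39)])
READ a @v7: history=[(1, 4), (2, 64), (3, 37), (4, 41), (5, 47), (6, 31), (11, 71), (12, 76)] -> pick v6 -> 31
v15: WRITE b=54  (b history now [(7, 67), (8, 70), (9, 11), (10, 68), (13, 41), (14, 39), (15, 54)])
v16: WRITE b=17  (b history now [(7, 67), (8, 70), (9, 11), (10, 68), (13, 41), (14, 39), (15, 54), (16, 17)])
v17: WRITE b=37  (b history now [(7, 67), (8, 70), (9, 11), (10, 68), (13, 41), (14, 39), (15, 54), (16, 17), (17, 37)])
v18: WRITE b=41  (b history now [(7, 67), (8, 70), (9, 11), (10, 68), (13, 41), (14, 39), (15, 54), (16, 17), (17, 37), (18, 41)])
READ b @v9: history=[(7, 67), (8, 70), (9, 11), (10, 68), (13, 41), (14, 39), (15, 54), (16, 17), (17, 37), (18, 41)] -> pick v9 -> 11
v19: WRITE b=19  (b history now [(7, 67), (8, 70), (9, 11), (10, 68), (13, 41), (14, 39), (15, 54), (16, 17), (17, 37), (18, 41), (19, 19)])
v20: WRITE a=65  (a history now [(1, 4), (2, 64), (3, 37), (4, 41), (5, 47), (6, 31), (11, 71), (12, 76), (20, 65)])
v21: WRITE a=55  (a history now [(1, 4), (2, 64), (3, 37), (4, 41), (5, 47), (6, 31), (11, 71), (12, 76), (20, 65), (21, 55)])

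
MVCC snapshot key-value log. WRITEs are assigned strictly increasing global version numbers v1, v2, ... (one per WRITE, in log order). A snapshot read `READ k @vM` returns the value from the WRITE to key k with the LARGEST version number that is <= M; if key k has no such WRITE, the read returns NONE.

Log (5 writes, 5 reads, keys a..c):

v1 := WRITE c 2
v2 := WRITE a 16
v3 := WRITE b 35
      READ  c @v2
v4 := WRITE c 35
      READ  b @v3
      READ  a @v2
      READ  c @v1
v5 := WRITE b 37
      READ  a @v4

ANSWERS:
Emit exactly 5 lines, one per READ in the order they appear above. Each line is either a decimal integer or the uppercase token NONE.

Answer: 2
35
16
2
16

Derivation:
v1: WRITE c=2  (c history now [(1, 2)])
v2: WRITE a=16  (a history now [(2, 16)])
v3: WRITE b=35  (b history now [(3, 35)])
READ c @v2: history=[(1, 2)] -> pick v1 -> 2
v4: WRITE c=35  (c history now [(1, 2), (4, 35)])
READ b @v3: history=[(3, 35)] -> pick v3 -> 35
READ a @v2: history=[(2, 16)] -> pick v2 -> 16
READ c @v1: history=[(1, 2), (4, 35)] -> pick v1 -> 2
v5: WRITE b=37  (b history now [(3, 35), (5, 37)])
READ a @v4: history=[(2, 16)] -> pick v2 -> 16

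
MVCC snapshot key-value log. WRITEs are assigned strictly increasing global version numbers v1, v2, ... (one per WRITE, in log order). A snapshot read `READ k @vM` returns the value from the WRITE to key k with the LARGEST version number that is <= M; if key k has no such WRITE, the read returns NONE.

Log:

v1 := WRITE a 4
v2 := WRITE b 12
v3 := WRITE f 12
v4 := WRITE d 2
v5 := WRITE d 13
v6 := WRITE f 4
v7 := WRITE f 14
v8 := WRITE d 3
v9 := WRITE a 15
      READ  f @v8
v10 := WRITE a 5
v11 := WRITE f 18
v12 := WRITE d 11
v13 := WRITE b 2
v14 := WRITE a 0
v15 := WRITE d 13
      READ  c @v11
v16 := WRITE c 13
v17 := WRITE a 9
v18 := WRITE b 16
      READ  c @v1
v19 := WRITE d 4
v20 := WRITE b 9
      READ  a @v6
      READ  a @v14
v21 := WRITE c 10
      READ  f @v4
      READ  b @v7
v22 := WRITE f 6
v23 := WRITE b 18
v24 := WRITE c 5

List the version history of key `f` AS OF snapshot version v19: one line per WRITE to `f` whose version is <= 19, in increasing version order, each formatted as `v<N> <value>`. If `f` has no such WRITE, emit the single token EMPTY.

Scan writes for key=f with version <= 19:
  v1 WRITE a 4 -> skip
  v2 WRITE b 12 -> skip
  v3 WRITE f 12 -> keep
  v4 WRITE d 2 -> skip
  v5 WRITE d 13 -> skip
  v6 WRITE f 4 -> keep
  v7 WRITE f 14 -> keep
  v8 WRITE d 3 -> skip
  v9 WRITE a 15 -> skip
  v10 WRITE a 5 -> skip
  v11 WRITE f 18 -> keep
  v12 WRITE d 11 -> skip
  v13 WRITE b 2 -> skip
  v14 WRITE a 0 -> skip
  v15 WRITE d 13 -> skip
  v16 WRITE c 13 -> skip
  v17 WRITE a 9 -> skip
  v18 WRITE b 16 -> skip
  v19 WRITE d 4 -> skip
  v20 WRITE b 9 -> skip
  v21 WRITE c 10 -> skip
  v22 WRITE f 6 -> drop (> snap)
  v23 WRITE b 18 -> skip
  v24 WRITE c 5 -> skip
Collected: [(3, 12), (6, 4), (7, 14), (11, 18)]

Answer: v3 12
v6 4
v7 14
v11 18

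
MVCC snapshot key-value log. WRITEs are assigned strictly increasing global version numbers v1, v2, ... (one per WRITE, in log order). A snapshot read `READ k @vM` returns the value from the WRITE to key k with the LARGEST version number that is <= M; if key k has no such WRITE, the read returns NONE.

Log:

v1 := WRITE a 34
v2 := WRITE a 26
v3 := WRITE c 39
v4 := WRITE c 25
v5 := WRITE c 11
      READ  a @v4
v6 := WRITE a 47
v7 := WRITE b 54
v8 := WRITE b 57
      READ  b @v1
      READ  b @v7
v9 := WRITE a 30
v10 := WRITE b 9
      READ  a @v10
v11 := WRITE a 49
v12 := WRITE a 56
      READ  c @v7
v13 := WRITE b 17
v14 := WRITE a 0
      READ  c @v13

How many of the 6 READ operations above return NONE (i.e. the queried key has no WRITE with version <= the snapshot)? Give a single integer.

v1: WRITE a=34  (a history now [(1, 34)])
v2: WRITE a=26  (a history now [(1, 34), (2, 26)])
v3: WRITE c=39  (c history now [(3, 39)])
v4: WRITE c=25  (c history now [(3, 39), (4, 25)])
v5: WRITE c=11  (c history now [(3, 39), (4, 25), (5, 11)])
READ a @v4: history=[(1, 34), (2, 26)] -> pick v2 -> 26
v6: WRITE a=47  (a history now [(1, 34), (2, 26), (6, 47)])
v7: WRITE b=54  (b history now [(7, 54)])
v8: WRITE b=57  (b history now [(7, 54), (8, 57)])
READ b @v1: history=[(7, 54), (8, 57)] -> no version <= 1 -> NONE
READ b @v7: history=[(7, 54), (8, 57)] -> pick v7 -> 54
v9: WRITE a=30  (a history now [(1, 34), (2, 26), (6, 47), (9, 30)])
v10: WRITE b=9  (b history now [(7, 54), (8, 57), (10, 9)])
READ a @v10: history=[(1, 34), (2, 26), (6, 47), (9, 30)] -> pick v9 -> 30
v11: WRITE a=49  (a history now [(1, 34), (2, 26), (6, 47), (9, 30), (11, 49)])
v12: WRITE a=56  (a history now [(1, 34), (2, 26), (6, 47), (9, 30), (11, 49), (12, 56)])
READ c @v7: history=[(3, 39), (4, 25), (5, 11)] -> pick v5 -> 11
v13: WRITE b=17  (b history now [(7, 54), (8, 57), (10, 9), (13, 17)])
v14: WRITE a=0  (a history now [(1, 34), (2, 26), (6, 47), (9, 30), (11, 49), (12, 56), (14, 0)])
READ c @v13: history=[(3, 39), (4, 25), (5, 11)] -> pick v5 -> 11
Read results in order: ['26', 'NONE', '54', '30', '11', '11']
NONE count = 1

Answer: 1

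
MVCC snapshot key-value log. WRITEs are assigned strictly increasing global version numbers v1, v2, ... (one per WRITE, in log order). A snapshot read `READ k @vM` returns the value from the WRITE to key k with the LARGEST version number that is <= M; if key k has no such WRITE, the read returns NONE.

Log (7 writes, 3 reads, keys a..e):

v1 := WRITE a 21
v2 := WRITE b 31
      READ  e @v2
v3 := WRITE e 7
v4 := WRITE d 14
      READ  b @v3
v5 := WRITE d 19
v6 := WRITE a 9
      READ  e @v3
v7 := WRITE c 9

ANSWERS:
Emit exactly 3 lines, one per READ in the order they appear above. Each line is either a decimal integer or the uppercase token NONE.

Answer: NONE
31
7

Derivation:
v1: WRITE a=21  (a history now [(1, 21)])
v2: WRITE b=31  (b history now [(2, 31)])
READ e @v2: history=[] -> no version <= 2 -> NONE
v3: WRITE e=7  (e history now [(3, 7)])
v4: WRITE d=14  (d history now [(4, 14)])
READ b @v3: history=[(2, 31)] -> pick v2 -> 31
v5: WRITE d=19  (d history now [(4, 14), (5, 19)])
v6: WRITE a=9  (a history now [(1, 21), (6, 9)])
READ e @v3: history=[(3, 7)] -> pick v3 -> 7
v7: WRITE c=9  (c history now [(7, 9)])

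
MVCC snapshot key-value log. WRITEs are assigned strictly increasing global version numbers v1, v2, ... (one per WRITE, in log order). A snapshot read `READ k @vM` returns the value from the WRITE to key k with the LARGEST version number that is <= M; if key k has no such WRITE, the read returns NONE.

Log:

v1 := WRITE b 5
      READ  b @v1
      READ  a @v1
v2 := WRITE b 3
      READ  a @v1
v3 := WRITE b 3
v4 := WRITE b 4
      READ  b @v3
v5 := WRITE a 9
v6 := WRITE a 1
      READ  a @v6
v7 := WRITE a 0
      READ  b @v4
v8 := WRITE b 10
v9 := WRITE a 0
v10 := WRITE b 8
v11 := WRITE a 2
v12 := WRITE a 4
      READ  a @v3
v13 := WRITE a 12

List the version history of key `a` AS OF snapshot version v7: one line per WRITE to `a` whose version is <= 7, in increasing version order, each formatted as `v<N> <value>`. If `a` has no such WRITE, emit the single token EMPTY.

Scan writes for key=a with version <= 7:
  v1 WRITE b 5 -> skip
  v2 WRITE b 3 -> skip
  v3 WRITE b 3 -> skip
  v4 WRITE b 4 -> skip
  v5 WRITE a 9 -> keep
  v6 WRITE a 1 -> keep
  v7 WRITE a 0 -> keep
  v8 WRITE b 10 -> skip
  v9 WRITE a 0 -> drop (> snap)
  v10 WRITE b 8 -> skip
  v11 WRITE a 2 -> drop (> snap)
  v12 WRITE a 4 -> drop (> snap)
  v13 WRITE a 12 -> drop (> snap)
Collected: [(5, 9), (6, 1), (7, 0)]

Answer: v5 9
v6 1
v7 0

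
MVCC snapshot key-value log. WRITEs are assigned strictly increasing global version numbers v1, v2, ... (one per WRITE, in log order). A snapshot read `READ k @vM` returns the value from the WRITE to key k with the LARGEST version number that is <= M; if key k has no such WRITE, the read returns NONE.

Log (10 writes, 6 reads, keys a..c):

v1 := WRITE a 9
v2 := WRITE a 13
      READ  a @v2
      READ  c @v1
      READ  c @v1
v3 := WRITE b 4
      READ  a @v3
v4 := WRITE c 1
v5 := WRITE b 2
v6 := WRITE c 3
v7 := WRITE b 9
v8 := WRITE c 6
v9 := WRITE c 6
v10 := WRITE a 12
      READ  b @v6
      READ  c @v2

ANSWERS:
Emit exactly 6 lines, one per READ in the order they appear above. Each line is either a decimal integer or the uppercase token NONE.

Answer: 13
NONE
NONE
13
2
NONE

Derivation:
v1: WRITE a=9  (a history now [(1, 9)])
v2: WRITE a=13  (a history now [(1, 9), (2, 13)])
READ a @v2: history=[(1, 9), (2, 13)] -> pick v2 -> 13
READ c @v1: history=[] -> no version <= 1 -> NONE
READ c @v1: history=[] -> no version <= 1 -> NONE
v3: WRITE b=4  (b history now [(3, 4)])
READ a @v3: history=[(1, 9), (2, 13)] -> pick v2 -> 13
v4: WRITE c=1  (c history now [(4, 1)])
v5: WRITE b=2  (b history now [(3, 4), (5, 2)])
v6: WRITE c=3  (c history now [(4, 1), (6, 3)])
v7: WRITE b=9  (b history now [(3, 4), (5, 2), (7, 9)])
v8: WRITE c=6  (c history now [(4, 1), (6, 3), (8, 6)])
v9: WRITE c=6  (c history now [(4, 1), (6, 3), (8, 6), (9, 6)])
v10: WRITE a=12  (a history now [(1, 9), (2, 13), (10, 12)])
READ b @v6: history=[(3, 4), (5, 2), (7, 9)] -> pick v5 -> 2
READ c @v2: history=[(4, 1), (6, 3), (8, 6), (9, 6)] -> no version <= 2 -> NONE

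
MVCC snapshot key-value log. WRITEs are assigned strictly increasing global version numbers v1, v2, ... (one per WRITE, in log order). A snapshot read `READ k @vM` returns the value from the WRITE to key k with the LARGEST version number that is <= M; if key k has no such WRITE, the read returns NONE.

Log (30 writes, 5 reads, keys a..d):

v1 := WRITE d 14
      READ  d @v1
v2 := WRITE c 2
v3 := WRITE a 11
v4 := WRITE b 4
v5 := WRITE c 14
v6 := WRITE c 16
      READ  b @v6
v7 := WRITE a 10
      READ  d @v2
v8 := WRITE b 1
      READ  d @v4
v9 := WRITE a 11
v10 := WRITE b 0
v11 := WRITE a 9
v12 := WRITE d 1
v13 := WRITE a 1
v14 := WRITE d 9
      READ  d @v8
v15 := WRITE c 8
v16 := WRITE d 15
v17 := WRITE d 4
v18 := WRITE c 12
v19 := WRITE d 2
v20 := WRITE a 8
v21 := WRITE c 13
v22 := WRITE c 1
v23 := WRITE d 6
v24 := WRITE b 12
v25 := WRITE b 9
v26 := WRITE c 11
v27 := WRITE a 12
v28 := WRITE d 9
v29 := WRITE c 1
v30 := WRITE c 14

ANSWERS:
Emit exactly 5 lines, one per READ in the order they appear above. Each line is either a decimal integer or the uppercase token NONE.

Answer: 14
4
14
14
14

Derivation:
v1: WRITE d=14  (d history now [(1, 14)])
READ d @v1: history=[(1, 14)] -> pick v1 -> 14
v2: WRITE c=2  (c history now [(2, 2)])
v3: WRITE a=11  (a history now [(3, 11)])
v4: WRITE b=4  (b history now [(4, 4)])
v5: WRITE c=14  (c history now [(2, 2), (5, 14)])
v6: WRITE c=16  (c history now [(2, 2), (5, 14), (6, 16)])
READ b @v6: history=[(4, 4)] -> pick v4 -> 4
v7: WRITE a=10  (a history now [(3, 11), (7, 10)])
READ d @v2: history=[(1, 14)] -> pick v1 -> 14
v8: WRITE b=1  (b history now [(4, 4), (8, 1)])
READ d @v4: history=[(1, 14)] -> pick v1 -> 14
v9: WRITE a=11  (a history now [(3, 11), (7, 10), (9, 11)])
v10: WRITE b=0  (b history now [(4, 4), (8, 1), (10, 0)])
v11: WRITE a=9  (a history now [(3, 11), (7, 10), (9, 11), (11, 9)])
v12: WRITE d=1  (d history now [(1, 14), (12, 1)])
v13: WRITE a=1  (a history now [(3, 11), (7, 10), (9, 11), (11, 9), (13, 1)])
v14: WRITE d=9  (d history now [(1, 14), (12, 1), (14, 9)])
READ d @v8: history=[(1, 14), (12, 1), (14, 9)] -> pick v1 -> 14
v15: WRITE c=8  (c history now [(2, 2), (5, 14), (6, 16), (15, 8)])
v16: WRITE d=15  (d history now [(1, 14), (12, 1), (14, 9), (16, 15)])
v17: WRITE d=4  (d history now [(1, 14), (12, 1), (14, 9), (16, 15), (17, 4)])
v18: WRITE c=12  (c history now [(2, 2), (5, 14), (6, 16), (15, 8), (18, 12)])
v19: WRITE d=2  (d history now [(1, 14), (12, 1), (14, 9), (16, 15), (17, 4), (19, 2)])
v20: WRITE a=8  (a history now [(3, 11), (7, 10), (9, 11), (11, 9), (13, 1), (20, 8)])
v21: WRITE c=13  (c history now [(2, 2), (5, 14), (6, 16), (15, 8), (18, 12), (21, 13)])
v22: WRITE c=1  (c history now [(2, 2), (5, 14), (6, 16), (15, 8), (18, 12), (21, 13), (22, 1)])
v23: WRITE d=6  (d history now [(1, 14), (12, 1), (14, 9), (16, 15), (17, 4), (19, 2), (23, 6)])
v24: WRITE b=12  (b history now [(4, 4), (8, 1), (10, 0), (24, 12)])
v25: WRITE b=9  (b history now [(4, 4), (8, 1), (10, 0), (24, 12), (25, 9)])
v26: WRITE c=11  (c history now [(2, 2), (5, 14), (6, 16), (15, 8), (18, 12), (21, 13), (22, 1), (26, 11)])
v27: WRITE a=12  (a history now [(3, 11), (7, 10), (9, 11), (11, 9), (13, 1), (20, 8), (27, 12)])
v28: WRITE d=9  (d history now [(1, 14), (12, 1), (14, 9), (16, 15), (17, 4), (19, 2), (23, 6), (28, 9)])
v29: WRITE c=1  (c history now [(2, 2), (5, 14), (6, 16), (15, 8), (18, 12), (21, 13), (22, 1), (26, 11), (29, 1)])
v30: WRITE c=14  (c history now [(2, 2), (5, 14), (6, 16), (15, 8), (18, 12), (21, 13), (22, 1), (26, 11), (29, 1), (30, 14)])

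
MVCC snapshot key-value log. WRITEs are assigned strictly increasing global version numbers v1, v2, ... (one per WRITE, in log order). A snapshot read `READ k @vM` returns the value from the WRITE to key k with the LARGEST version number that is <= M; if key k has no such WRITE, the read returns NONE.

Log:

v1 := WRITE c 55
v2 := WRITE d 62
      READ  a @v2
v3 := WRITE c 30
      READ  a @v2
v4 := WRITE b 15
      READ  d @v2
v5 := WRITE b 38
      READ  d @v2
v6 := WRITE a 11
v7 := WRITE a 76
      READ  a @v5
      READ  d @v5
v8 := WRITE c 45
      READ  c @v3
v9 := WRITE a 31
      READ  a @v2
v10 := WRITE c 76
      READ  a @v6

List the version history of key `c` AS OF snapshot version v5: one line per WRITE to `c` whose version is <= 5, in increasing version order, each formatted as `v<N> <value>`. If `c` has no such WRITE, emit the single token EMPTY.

Scan writes for key=c with version <= 5:
  v1 WRITE c 55 -> keep
  v2 WRITE d 62 -> skip
  v3 WRITE c 30 -> keep
  v4 WRITE b 15 -> skip
  v5 WRITE b 38 -> skip
  v6 WRITE a 11 -> skip
  v7 WRITE a 76 -> skip
  v8 WRITE c 45 -> drop (> snap)
  v9 WRITE a 31 -> skip
  v10 WRITE c 76 -> drop (> snap)
Collected: [(1, 55), (3, 30)]

Answer: v1 55
v3 30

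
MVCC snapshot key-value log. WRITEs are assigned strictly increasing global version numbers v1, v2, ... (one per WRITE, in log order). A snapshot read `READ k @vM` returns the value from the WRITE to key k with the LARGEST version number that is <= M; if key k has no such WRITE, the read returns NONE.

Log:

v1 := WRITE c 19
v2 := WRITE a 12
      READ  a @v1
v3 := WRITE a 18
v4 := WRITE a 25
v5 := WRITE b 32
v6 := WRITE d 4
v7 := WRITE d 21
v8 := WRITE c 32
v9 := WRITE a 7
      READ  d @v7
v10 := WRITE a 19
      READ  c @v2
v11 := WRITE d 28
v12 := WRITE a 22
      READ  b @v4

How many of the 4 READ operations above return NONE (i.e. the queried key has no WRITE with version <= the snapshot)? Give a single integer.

v1: WRITE c=19  (c history now [(1, 19)])
v2: WRITE a=12  (a history now [(2, 12)])
READ a @v1: history=[(2, 12)] -> no version <= 1 -> NONE
v3: WRITE a=18  (a history now [(2, 12), (3, 18)])
v4: WRITE a=25  (a history now [(2, 12), (3, 18), (4, 25)])
v5: WRITE b=32  (b history now [(5, 32)])
v6: WRITE d=4  (d history now [(6, 4)])
v7: WRITE d=21  (d history now [(6, 4), (7, 21)])
v8: WRITE c=32  (c history now [(1, 19), (8, 32)])
v9: WRITE a=7  (a history now [(2, 12), (3, 18), (4, 25), (9, 7)])
READ d @v7: history=[(6, 4), (7, 21)] -> pick v7 -> 21
v10: WRITE a=19  (a history now [(2, 12), (3, 18), (4, 25), (9, 7), (10, 19)])
READ c @v2: history=[(1, 19), (8, 32)] -> pick v1 -> 19
v11: WRITE d=28  (d history now [(6, 4), (7, 21), (11, 28)])
v12: WRITE a=22  (a history now [(2, 12), (3, 18), (4, 25), (9, 7), (10, 19), (12, 22)])
READ b @v4: history=[(5, 32)] -> no version <= 4 -> NONE
Read results in order: ['NONE', '21', '19', 'NONE']
NONE count = 2

Answer: 2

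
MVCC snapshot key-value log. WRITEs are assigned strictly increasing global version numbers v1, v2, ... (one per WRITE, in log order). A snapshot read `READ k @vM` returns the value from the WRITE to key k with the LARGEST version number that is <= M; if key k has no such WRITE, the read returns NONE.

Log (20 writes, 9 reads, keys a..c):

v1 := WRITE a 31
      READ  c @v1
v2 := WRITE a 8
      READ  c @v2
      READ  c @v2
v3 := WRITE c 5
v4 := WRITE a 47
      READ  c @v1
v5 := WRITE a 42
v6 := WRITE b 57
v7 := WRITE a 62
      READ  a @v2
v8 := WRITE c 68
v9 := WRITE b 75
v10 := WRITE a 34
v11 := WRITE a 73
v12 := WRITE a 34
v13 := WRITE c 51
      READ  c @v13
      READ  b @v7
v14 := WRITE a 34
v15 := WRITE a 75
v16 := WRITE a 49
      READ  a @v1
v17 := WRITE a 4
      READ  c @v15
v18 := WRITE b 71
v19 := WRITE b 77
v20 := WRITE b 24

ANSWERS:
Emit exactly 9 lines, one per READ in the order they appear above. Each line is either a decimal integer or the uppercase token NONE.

v1: WRITE a=31  (a history now [(1, 31)])
READ c @v1: history=[] -> no version <= 1 -> NONE
v2: WRITE a=8  (a history now [(1, 31), (2, 8)])
READ c @v2: history=[] -> no version <= 2 -> NONE
READ c @v2: history=[] -> no version <= 2 -> NONE
v3: WRITE c=5  (c history now [(3, 5)])
v4: WRITE a=47  (a history now [(1, 31), (2, 8), (4, 47)])
READ c @v1: history=[(3, 5)] -> no version <= 1 -> NONE
v5: WRITE a=42  (a history now [(1, 31), (2, 8), (4, 47), (5, 42)])
v6: WRITE b=57  (b history now [(6, 57)])
v7: WRITE a=62  (a history now [(1, 31), (2, 8), (4, 47), (5, 42), (7, 62)])
READ a @v2: history=[(1, 31), (2, 8), (4, 47), (5, 42), (7, 62)] -> pick v2 -> 8
v8: WRITE c=68  (c history now [(3, 5), (8, 68)])
v9: WRITE b=75  (b history now [(6, 57), (9, 75)])
v10: WRITE a=34  (a history now [(1, 31), (2, 8), (4, 47), (5, 42), (7, 62), (10, 34)])
v11: WRITE a=73  (a history now [(1, 31), (2, 8), (4, 47), (5, 42), (7, 62), (10, 34), (11, 73)])
v12: WRITE a=34  (a history now [(1, 31), (2, 8), (4, 47), (5, 42), (7, 62), (10, 34), (11, 73), (12, 34)])
v13: WRITE c=51  (c history now [(3, 5), (8, 68), (13, 51)])
READ c @v13: history=[(3, 5), (8, 68), (13, 51)] -> pick v13 -> 51
READ b @v7: history=[(6, 57), (9, 75)] -> pick v6 -> 57
v14: WRITE a=34  (a history now [(1, 31), (2, 8), (4, 47), (5, 42), (7, 62), (10, 34), (11, 73), (12, 34), (14, 34)])
v15: WRITE a=75  (a history now [(1, 31), (2, 8), (4, 47), (5, 42), (7, 62), (10, 34), (11, 73), (12, 34), (14, 34), (15, 75)])
v16: WRITE a=49  (a history now [(1, 31), (2, 8), (4, 47), (5, 42), (7, 62), (10, 34), (11, 73), (12, 34), (14, 34), (15, 75), (16, 49)])
READ a @v1: history=[(1, 31), (2, 8), (4, 47), (5, 42), (7, 62), (10, 34), (11, 73), (12, 34), (14, 34), (15, 75), (16, 49)] -> pick v1 -> 31
v17: WRITE a=4  (a history now [(1, 31), (2, 8), (4, 47), (5, 42), (7, 62), (10, 34), (11, 73), (12, 34), (14, 34), (15, 75), (16, 49), (17, 4)])
READ c @v15: history=[(3, 5), (8, 68), (13, 51)] -> pick v13 -> 51
v18: WRITE b=71  (b history now [(6, 57), (9, 75), (18, 71)])
v19: WRITE b=77  (b history now [(6, 57), (9, 75), (18, 71), (19, 77)])
v20: WRITE b=24  (b history now [(6, 57), (9, 75), (18, 71), (19, 77), (20, 24)])

Answer: NONE
NONE
NONE
NONE
8
51
57
31
51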